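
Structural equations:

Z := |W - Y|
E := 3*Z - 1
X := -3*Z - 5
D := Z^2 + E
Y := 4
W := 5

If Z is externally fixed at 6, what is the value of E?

The intervention breaks the incoming arrows to Z: Z := |W - Y| no longer applies, and Z = 6.
E = 3*Z - 1  [with Z=6]  = 17

17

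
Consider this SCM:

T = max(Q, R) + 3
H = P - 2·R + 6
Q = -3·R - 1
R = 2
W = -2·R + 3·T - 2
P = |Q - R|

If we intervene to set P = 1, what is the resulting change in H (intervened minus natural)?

-8

The intervention breaks the incoming arrows to P: P = |Q - R| no longer applies, and P = 1.
H = P - 2·R + 6  [with P=1, R=2]  = 3
Without intervention: Q = -3·R - 1  [with R=2]  = -7; P = |Q - R|  [with Q=-7, R=2]  = 9; H = P - 2·R + 6  [with P=9, R=2]  = 11.
Change = 3 − 11 = -8.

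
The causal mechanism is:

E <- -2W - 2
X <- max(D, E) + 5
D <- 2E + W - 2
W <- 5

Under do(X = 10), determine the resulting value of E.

-12

The intervention breaks the incoming arrows to X: X <- max(D, E) + 5 no longer applies, and X = 10.
Since E is not a descendant of the intervened variable, it is unaffected.
E = -2W - 2  [with W=5]  = -12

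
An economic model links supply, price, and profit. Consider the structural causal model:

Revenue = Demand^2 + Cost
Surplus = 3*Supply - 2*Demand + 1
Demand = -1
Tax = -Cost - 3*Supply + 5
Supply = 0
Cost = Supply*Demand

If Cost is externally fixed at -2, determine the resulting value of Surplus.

3

The intervention breaks the incoming arrows to Cost: Cost = Supply*Demand no longer applies, and Cost = -2.
No directed path runs from Cost to Surplus, so Surplus keeps its natural value.
Surplus = 3*Supply - 2*Demand + 1  [with Supply=0, Demand=-1]  = 3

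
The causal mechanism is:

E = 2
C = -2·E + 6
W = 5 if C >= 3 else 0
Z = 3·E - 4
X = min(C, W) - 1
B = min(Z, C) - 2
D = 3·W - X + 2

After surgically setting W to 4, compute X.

1

do(W=4) replaces the equation W = 5 if C >= 3 else 0 with the constant W = 4.
C = -2·E + 6  [with E=2]  = 2
X = min(C, W) - 1  [with C=2, W=4]  = 1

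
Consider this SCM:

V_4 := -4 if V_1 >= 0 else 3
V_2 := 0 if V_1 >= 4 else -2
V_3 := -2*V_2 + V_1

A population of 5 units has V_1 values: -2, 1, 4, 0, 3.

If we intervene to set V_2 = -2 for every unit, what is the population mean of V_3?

5.2

Under do(V_2=-2), V_2's equation is replaced by V_2=-2 for every unit. Per-unit V_3: 2, 5, 8, 4, 7. Mean = 5.2.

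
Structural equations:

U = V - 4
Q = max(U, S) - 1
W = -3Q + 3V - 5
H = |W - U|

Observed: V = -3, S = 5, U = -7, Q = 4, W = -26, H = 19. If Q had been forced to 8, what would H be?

Under do(Q=8), the mechanism Q = max(U, S) - 1 is discarded; Q is fixed at 8.
U = V - 4  [with V=-3]  = -7
W = -3Q + 3V - 5  [with Q=8, V=-3]  = -38
H = |W - U|  [with W=-38, U=-7]  = 31

31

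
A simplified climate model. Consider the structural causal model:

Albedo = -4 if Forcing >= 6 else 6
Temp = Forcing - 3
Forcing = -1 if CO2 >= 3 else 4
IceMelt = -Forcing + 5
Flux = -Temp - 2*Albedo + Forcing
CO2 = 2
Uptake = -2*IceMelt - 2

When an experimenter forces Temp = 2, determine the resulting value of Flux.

The intervention breaks the incoming arrows to Temp: Temp = Forcing - 3 no longer applies, and Temp = 2.
Forcing = -1 if CO2 >= 3 else 4  [with CO2=2]  = 4
Albedo = -4 if Forcing >= 6 else 6  [with Forcing=4]  = 6
Flux = -Temp - 2*Albedo + Forcing  [with Temp=2, Albedo=6, Forcing=4]  = -10

-10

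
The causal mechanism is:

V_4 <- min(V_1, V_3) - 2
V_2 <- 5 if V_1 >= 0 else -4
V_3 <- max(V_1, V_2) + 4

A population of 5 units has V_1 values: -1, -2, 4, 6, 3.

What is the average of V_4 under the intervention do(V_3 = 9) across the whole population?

Under do(V_3=9), V_3's equation is replaced by V_3=9 for every unit. Per-unit V_4: -3, -4, 2, 4, 1. Mean = 0.

0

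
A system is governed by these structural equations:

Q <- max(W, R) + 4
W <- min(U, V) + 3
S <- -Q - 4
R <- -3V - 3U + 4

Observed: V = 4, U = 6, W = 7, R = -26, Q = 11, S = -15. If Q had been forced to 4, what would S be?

The intervention breaks the incoming arrows to Q: Q <- max(W, R) + 4 no longer applies, and Q = 4.
S = -Q - 4  [with Q=4]  = -8

-8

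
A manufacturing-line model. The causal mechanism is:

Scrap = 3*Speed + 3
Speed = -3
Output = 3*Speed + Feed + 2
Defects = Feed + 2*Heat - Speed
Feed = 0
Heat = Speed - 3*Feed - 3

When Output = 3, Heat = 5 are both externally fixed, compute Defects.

13

Under do(Output = 3, Heat = 5), each intervened variable's structural equation is replaced by its fixed value.
Defects = Feed + 2*Heat - Speed  [with Feed=0, Heat=5, Speed=-3]  = 13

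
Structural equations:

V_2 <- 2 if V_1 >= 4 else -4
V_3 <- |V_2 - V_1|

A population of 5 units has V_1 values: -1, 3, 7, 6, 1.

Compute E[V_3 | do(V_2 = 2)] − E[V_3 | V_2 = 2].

Under do(V_2=2), V_2's equation is replaced by V_2=2 for every unit. Per-unit V_3: 3, 1, 5, 4, 1. Mean = 2.8.
Observing V_2=2 restricts to units where V_2's equation naturally yields 2: V_1 ∈ {7, 6}. In that subpopulation V_3 = 5, 4, mean 4.5.
Difference = 2.8 − 4.5 = -1.7.

-1.7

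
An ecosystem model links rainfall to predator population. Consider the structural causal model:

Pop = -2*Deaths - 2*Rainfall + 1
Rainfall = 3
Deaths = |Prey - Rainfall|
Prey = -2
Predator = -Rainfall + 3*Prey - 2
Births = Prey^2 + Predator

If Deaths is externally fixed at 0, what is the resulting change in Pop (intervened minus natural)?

10

The intervention breaks the incoming arrows to Deaths: Deaths = |Prey - Rainfall| no longer applies, and Deaths = 0.
Pop = -2*Deaths - 2*Rainfall + 1  [with Deaths=0, Rainfall=3]  = -5
Without intervention: Deaths = |Prey - Rainfall|  [with Prey=-2, Rainfall=3]  = 5; Pop = -2*Deaths - 2*Rainfall + 1  [with Deaths=5, Rainfall=3]  = -15.
Change = -5 − (-15) = 10.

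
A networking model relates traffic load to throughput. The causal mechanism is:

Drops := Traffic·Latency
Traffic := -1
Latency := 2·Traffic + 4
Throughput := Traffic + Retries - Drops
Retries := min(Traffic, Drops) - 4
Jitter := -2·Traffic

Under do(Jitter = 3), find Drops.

-2

do(Jitter=3) replaces the equation Jitter := -2·Traffic with the constant Jitter = 3.
Drops is not downstream of the intervention, so its value is determined by the original equations.
Latency = 2·Traffic + 4  [with Traffic=-1]  = 2
Drops = Traffic·Latency  [with Traffic=-1, Latency=2]  = -2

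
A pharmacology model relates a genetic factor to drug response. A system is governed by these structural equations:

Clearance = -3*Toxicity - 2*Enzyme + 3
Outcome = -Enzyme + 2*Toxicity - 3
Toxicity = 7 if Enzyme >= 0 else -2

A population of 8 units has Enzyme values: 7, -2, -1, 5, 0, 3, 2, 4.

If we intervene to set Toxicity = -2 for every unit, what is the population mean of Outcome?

The intervention sets Toxicity=-2 in all 8 units regardless of Enzyme. Recomputing Outcome per unit gives -14, -5, -6, -12, -7, -10, -9, -11; average -9.25.

-9.25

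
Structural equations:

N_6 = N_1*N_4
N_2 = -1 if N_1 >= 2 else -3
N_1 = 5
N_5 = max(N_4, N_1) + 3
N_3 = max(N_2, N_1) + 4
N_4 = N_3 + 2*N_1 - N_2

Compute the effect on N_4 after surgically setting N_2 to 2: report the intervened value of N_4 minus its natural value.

-3

Under do(N_2=2), the mechanism N_2 = -1 if N_1 >= 2 else -3 is discarded; N_2 is fixed at 2.
N_3 = max(N_2, N_1) + 4  [with N_2=2, N_1=5]  = 9
N_4 = N_3 + 2*N_1 - N_2  [with N_3=9, N_1=5, N_2=2]  = 17
Without intervention: N_2 = -1 if N_1 >= 2 else -3  [with N_1=5]  = -1; N_3 = max(N_2, N_1) + 4  [with N_2=-1, N_1=5]  = 9; N_4 = N_3 + 2*N_1 - N_2  [with N_3=9, N_1=5, N_2=-1]  = 20.
Change = 17 − 20 = -3.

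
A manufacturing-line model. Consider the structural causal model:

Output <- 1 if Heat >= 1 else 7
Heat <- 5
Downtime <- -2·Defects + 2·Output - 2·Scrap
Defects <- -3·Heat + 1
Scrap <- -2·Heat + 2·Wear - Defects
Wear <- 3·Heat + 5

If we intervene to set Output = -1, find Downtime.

The intervention breaks the incoming arrows to Output: Output <- 1 if Heat >= 1 else 7 no longer applies, and Output = -1.
Wear = 3·Heat + 5  [with Heat=5]  = 20
Defects = -3·Heat + 1  [with Heat=5]  = -14
Scrap = -2·Heat + 2·Wear - Defects  [with Heat=5, Wear=20, Defects=-14]  = 44
Downtime = -2·Defects + 2·Output - 2·Scrap  [with Defects=-14, Output=-1, Scrap=44]  = -62

-62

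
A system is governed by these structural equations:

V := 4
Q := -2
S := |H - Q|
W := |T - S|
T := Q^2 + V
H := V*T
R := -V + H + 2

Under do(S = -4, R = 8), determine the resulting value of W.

12

Under do(S = -4, R = 8), each intervened variable's structural equation is replaced by its fixed value.
T = Q^2 + V  [with Q=-2, V=4]  = 8
W = |T - S|  [with T=8, S=-4]  = 12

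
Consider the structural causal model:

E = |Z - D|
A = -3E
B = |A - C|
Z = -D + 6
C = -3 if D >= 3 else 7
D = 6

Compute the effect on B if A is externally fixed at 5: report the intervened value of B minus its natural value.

-7

The intervention breaks the incoming arrows to A: A = -3E no longer applies, and A = 5.
C = -3 if D >= 3 else 7  [with D=6]  = -3
B = |A - C|  [with A=5, C=-3]  = 8
Without intervention: Z = -D + 6  [with D=6]  = 0; E = |Z - D|  [with Z=0, D=6]  = 6; C = -3 if D >= 3 else 7  [with D=6]  = -3; A = -3E  [with E=6]  = -18; B = |A - C|  [with A=-18, C=-3]  = 15.
Change = 8 − 15 = -7.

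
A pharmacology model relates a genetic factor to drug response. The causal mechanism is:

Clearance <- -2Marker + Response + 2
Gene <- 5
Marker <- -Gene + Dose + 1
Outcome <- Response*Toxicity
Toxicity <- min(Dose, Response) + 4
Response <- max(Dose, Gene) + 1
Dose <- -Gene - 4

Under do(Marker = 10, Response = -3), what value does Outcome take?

15

Under do(Marker = 10, Response = -3), each intervened variable's structural equation is replaced by its fixed value.
Dose = -Gene - 4  [with Gene=5]  = -9
Toxicity = min(Dose, Response) + 4  [with Dose=-9, Response=-3]  = -5
Outcome = Response*Toxicity  [with Response=-3, Toxicity=-5]  = 15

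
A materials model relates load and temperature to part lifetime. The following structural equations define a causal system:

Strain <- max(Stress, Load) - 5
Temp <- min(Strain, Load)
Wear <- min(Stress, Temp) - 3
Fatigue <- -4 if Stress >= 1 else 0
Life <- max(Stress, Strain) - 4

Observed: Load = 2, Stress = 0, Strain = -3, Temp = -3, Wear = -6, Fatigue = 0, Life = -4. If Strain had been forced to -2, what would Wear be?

do(Strain=-2) replaces the equation Strain <- max(Stress, Load) - 5 with the constant Strain = -2.
Temp = min(Strain, Load)  [with Strain=-2, Load=2]  = -2
Wear = min(Stress, Temp) - 3  [with Stress=0, Temp=-2]  = -5

-5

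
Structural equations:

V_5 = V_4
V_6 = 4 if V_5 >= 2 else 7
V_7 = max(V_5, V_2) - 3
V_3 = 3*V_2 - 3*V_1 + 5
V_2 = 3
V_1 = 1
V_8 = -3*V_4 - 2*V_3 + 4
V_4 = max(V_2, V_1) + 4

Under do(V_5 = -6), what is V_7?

0

Under do(V_5=-6), the mechanism V_5 = V_4 is discarded; V_5 is fixed at -6.
V_7 = max(V_5, V_2) - 3  [with V_5=-6, V_2=3]  = 0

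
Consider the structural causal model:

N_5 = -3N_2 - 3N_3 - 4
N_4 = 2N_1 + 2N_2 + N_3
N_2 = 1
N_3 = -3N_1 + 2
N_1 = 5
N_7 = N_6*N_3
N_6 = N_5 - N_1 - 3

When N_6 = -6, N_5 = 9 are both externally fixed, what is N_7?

Setting N_6 = -6, N_5 = 9 by intervention discards those variables' equations.
N_3 = -3N_1 + 2  [with N_1=5]  = -13
N_7 = N_6*N_3  [with N_6=-6, N_3=-13]  = 78

78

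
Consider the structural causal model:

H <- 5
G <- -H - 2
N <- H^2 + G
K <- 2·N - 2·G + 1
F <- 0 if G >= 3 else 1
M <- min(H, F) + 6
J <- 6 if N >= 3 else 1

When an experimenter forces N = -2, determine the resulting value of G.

Under do(N=-2), the mechanism N <- H^2 + G is discarded; N is fixed at -2.
Since G is not a descendant of the intervened variable, it is unaffected.
G = -H - 2  [with H=5]  = -7

-7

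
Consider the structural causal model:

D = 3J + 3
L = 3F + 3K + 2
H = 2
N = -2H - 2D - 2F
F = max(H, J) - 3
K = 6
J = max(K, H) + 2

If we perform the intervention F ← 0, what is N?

Under do(F=0), the mechanism F = max(H, J) - 3 is discarded; F is fixed at 0.
J = max(K, H) + 2  [with K=6, H=2]  = 8
D = 3J + 3  [with J=8]  = 27
N = -2H - 2D - 2F  [with H=2, D=27, F=0]  = -58

-58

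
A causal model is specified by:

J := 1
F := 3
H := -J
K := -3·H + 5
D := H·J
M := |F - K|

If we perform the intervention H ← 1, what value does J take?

Under do(H=1), the mechanism H := -J is discarded; H is fixed at 1.
J is not downstream of the intervention, so its value is determined by the original equations.

1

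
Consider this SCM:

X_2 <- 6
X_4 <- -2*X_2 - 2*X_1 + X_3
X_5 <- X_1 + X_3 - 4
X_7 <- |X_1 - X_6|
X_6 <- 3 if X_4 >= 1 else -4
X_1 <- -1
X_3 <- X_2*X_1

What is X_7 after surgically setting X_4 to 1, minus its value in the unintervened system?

1

The intervention breaks the incoming arrows to X_4: X_4 <- -2*X_2 - 2*X_1 + X_3 no longer applies, and X_4 = 1.
X_6 = 3 if X_4 >= 1 else -4  [with X_4=1]  = 3
X_7 = |X_1 - X_6|  [with X_1=-1, X_6=3]  = 4
Without intervention: X_3 = X_2*X_1  [with X_2=6, X_1=-1]  = -6; X_4 = -2*X_2 - 2*X_1 + X_3  [with X_2=6, X_1=-1, X_3=-6]  = -16; X_6 = 3 if X_4 >= 1 else -4  [with X_4=-16]  = -4; X_7 = |X_1 - X_6|  [with X_1=-1, X_6=-4]  = 3.
Change = 4 − 3 = 1.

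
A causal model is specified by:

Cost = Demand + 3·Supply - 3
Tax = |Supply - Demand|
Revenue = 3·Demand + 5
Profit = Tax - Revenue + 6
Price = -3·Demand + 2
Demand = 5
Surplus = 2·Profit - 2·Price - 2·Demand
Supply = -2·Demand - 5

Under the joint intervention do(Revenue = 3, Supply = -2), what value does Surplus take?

Under do(Revenue = 3, Supply = -2), each intervened variable's structural equation is replaced by its fixed value.
Price = -3·Demand + 2  [with Demand=5]  = -13
Tax = |Supply - Demand|  [with Supply=-2, Demand=5]  = 7
Profit = Tax - Revenue + 6  [with Tax=7, Revenue=3]  = 10
Surplus = 2·Profit - 2·Price - 2·Demand  [with Profit=10, Price=-13, Demand=5]  = 36

36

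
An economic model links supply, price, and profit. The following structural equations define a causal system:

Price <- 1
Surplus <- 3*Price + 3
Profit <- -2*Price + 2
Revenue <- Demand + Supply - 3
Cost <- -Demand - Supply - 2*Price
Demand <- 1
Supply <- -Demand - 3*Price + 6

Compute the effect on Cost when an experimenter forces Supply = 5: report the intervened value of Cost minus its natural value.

-3

The intervention breaks the incoming arrows to Supply: Supply <- -Demand - 3*Price + 6 no longer applies, and Supply = 5.
Cost = -Demand - Supply - 2*Price  [with Demand=1, Supply=5, Price=1]  = -8
Without intervention: Supply = -Demand - 3*Price + 6  [with Demand=1, Price=1]  = 2; Cost = -Demand - Supply - 2*Price  [with Demand=1, Supply=2, Price=1]  = -5.
Change = -8 − (-5) = -3.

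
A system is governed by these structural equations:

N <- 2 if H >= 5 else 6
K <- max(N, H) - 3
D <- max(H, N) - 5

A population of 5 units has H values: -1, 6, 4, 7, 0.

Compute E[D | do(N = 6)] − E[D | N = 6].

Every unit gets N=6 under the intervention. D values become 1, 1, 1, 2, 1; E[D|do(N=6)] = 1.2.
E[D|N=6] averages over only the 3 units with N=6 (H = -1, 4, 0): D = 1, 1, 1, mean 1.
Difference = 1.2 − 1 = 0.2.

0.2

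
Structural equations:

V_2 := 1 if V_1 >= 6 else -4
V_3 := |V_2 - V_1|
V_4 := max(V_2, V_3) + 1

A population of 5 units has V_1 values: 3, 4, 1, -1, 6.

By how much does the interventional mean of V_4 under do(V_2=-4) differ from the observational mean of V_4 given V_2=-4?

0.85

do(V_2=-4) breaks V_2's dependence on V_1. With V_2=-4 fixed, V_4 across the units is 8, 9, 6, 4, 11, mean 7.6.
Observing V_2=-4 restricts to units where V_2's equation naturally yields -4: V_1 ∈ {3, 4, 1, -1}. In that subpopulation V_4 = 8, 9, 6, 4, mean 6.75.
Difference = 7.6 − 6.75 = 0.85.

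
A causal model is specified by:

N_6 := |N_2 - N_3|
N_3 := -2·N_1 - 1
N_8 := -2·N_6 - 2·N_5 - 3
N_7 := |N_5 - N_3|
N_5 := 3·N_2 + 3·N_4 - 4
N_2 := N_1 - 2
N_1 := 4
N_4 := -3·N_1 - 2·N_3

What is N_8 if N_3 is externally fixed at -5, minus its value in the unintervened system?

56

The intervention breaks the incoming arrows to N_3: N_3 := -2·N_1 - 1 no longer applies, and N_3 = -5.
N_2 = N_1 - 2  [with N_1=4]  = 2
N_4 = -3·N_1 - 2·N_3  [with N_1=4, N_3=-5]  = -2
N_5 = 3·N_2 + 3·N_4 - 4  [with N_2=2, N_4=-2]  = -4
N_6 = |N_2 - N_3|  [with N_2=2, N_3=-5]  = 7
N_8 = -2·N_6 - 2·N_5 - 3  [with N_6=7, N_5=-4]  = -9
Without intervention: N_2 = N_1 - 2  [with N_1=4]  = 2; N_3 = -2·N_1 - 1  [with N_1=4]  = -9; N_4 = -3·N_1 - 2·N_3  [with N_1=4, N_3=-9]  = 6; N_5 = 3·N_2 + 3·N_4 - 4  [with N_2=2, N_4=6]  = 20; N_6 = |N_2 - N_3|  [with N_2=2, N_3=-9]  = 11; N_8 = -2·N_6 - 2·N_5 - 3  [with N_6=11, N_5=20]  = -65.
Change = -9 − (-65) = 56.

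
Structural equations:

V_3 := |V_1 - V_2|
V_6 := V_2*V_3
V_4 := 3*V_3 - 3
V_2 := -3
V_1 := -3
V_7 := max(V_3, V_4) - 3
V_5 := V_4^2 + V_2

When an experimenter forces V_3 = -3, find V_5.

141

do(V_3=-3) replaces the equation V_3 := |V_1 - V_2| with the constant V_3 = -3.
V_4 = 3*V_3 - 3  [with V_3=-3]  = -12
V_5 = V_4^2 + V_2  [with V_4=-12, V_2=-3]  = 141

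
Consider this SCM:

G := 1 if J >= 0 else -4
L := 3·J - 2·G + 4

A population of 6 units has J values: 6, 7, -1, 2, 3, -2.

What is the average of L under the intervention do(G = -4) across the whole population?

19.5

The intervention sets G=-4 in all 6 units regardless of J. Recomputing L per unit gives 30, 33, 9, 18, 21, 6; average 19.5.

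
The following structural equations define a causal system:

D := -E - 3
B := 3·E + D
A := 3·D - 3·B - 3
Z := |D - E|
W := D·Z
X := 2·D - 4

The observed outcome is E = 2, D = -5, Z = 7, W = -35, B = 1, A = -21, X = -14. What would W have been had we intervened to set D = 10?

Under do(D=10), the mechanism D := -E - 3 is discarded; D is fixed at 10.
Z = |D - E|  [with D=10, E=2]  = 8
W = D·Z  [with D=10, Z=8]  = 80

80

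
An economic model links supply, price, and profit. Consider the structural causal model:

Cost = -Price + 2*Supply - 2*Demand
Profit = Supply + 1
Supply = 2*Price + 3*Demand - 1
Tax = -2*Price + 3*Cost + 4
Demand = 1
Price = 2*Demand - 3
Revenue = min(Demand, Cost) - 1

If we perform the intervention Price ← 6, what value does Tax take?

52

Under do(Price=6), the mechanism Price = 2*Demand - 3 is discarded; Price is fixed at 6.
Supply = 2*Price + 3*Demand - 1  [with Price=6, Demand=1]  = 14
Cost = -Price + 2*Supply - 2*Demand  [with Price=6, Supply=14, Demand=1]  = 20
Tax = -2*Price + 3*Cost + 4  [with Price=6, Cost=20]  = 52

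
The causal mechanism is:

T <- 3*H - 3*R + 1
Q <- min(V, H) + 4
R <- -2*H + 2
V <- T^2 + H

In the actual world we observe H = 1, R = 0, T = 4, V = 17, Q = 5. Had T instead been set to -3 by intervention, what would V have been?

The intervention breaks the incoming arrows to T: T <- 3*H - 3*R + 1 no longer applies, and T = -3.
V = T^2 + H  [with T=-3, H=1]  = 10

10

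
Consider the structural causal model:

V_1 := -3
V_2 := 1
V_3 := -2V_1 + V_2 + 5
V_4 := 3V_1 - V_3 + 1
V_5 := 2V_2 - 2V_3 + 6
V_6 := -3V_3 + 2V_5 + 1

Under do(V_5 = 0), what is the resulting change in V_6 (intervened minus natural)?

32

The intervention breaks the incoming arrows to V_5: V_5 := 2V_2 - 2V_3 + 6 no longer applies, and V_5 = 0.
V_3 = -2V_1 + V_2 + 5  [with V_1=-3, V_2=1]  = 12
V_6 = -3V_3 + 2V_5 + 1  [with V_3=12, V_5=0]  = -35
Without intervention: V_3 = -2V_1 + V_2 + 5  [with V_1=-3, V_2=1]  = 12; V_5 = 2V_2 - 2V_3 + 6  [with V_2=1, V_3=12]  = -16; V_6 = -3V_3 + 2V_5 + 1  [with V_3=12, V_5=-16]  = -67.
Change = -35 − (-67) = 32.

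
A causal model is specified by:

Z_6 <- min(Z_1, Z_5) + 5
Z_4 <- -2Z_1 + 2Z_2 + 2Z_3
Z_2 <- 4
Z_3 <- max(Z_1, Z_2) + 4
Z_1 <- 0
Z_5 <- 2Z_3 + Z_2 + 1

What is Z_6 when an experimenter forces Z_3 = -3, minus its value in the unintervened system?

The intervention breaks the incoming arrows to Z_3: Z_3 <- max(Z_1, Z_2) + 4 no longer applies, and Z_3 = -3.
Z_5 = 2Z_3 + Z_2 + 1  [with Z_3=-3, Z_2=4]  = -1
Z_6 = min(Z_1, Z_5) + 5  [with Z_1=0, Z_5=-1]  = 4
Without intervention: Z_3 = max(Z_1, Z_2) + 4  [with Z_1=0, Z_2=4]  = 8; Z_5 = 2Z_3 + Z_2 + 1  [with Z_3=8, Z_2=4]  = 21; Z_6 = min(Z_1, Z_5) + 5  [with Z_1=0, Z_5=21]  = 5.
Change = 4 − 5 = -1.

-1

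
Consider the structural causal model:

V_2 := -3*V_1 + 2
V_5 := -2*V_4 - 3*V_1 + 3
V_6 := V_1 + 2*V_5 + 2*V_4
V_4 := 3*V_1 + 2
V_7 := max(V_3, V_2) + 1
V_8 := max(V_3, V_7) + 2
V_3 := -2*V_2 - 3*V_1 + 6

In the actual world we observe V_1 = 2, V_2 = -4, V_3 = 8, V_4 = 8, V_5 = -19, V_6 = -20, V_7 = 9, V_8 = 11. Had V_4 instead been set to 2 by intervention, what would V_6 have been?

Under do(V_4=2), the mechanism V_4 := 3*V_1 + 2 is discarded; V_4 is fixed at 2.
V_5 = -2*V_4 - 3*V_1 + 3  [with V_4=2, V_1=2]  = -7
V_6 = V_1 + 2*V_5 + 2*V_4  [with V_1=2, V_5=-7, V_4=2]  = -8

-8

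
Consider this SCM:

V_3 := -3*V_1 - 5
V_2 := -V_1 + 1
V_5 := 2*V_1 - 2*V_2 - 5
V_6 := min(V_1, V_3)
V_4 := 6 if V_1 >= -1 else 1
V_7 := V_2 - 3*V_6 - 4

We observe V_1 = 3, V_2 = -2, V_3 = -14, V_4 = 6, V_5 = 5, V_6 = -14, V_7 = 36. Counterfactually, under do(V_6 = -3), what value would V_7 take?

3

Intervening sets V_6 = -3 and removes its equation (V_6 := min(V_1, V_3)).
V_2 = -V_1 + 1  [with V_1=3]  = -2
V_7 = V_2 - 3*V_6 - 4  [with V_2=-2, V_6=-3]  = 3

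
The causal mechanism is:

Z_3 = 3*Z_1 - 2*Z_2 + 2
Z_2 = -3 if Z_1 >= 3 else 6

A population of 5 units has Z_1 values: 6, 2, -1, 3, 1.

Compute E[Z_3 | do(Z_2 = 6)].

-3.4

Every unit gets Z_2=6 under the intervention. Z_3 values become 8, -4, -13, -1, -7; E[Z_3|do(Z_2=6)] = -3.4.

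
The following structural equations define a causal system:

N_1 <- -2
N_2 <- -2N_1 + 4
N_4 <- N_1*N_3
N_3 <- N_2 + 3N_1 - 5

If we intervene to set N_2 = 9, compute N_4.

4

Under do(N_2=9), the mechanism N_2 <- -2N_1 + 4 is discarded; N_2 is fixed at 9.
N_3 = N_2 + 3N_1 - 5  [with N_2=9, N_1=-2]  = -2
N_4 = N_1*N_3  [with N_1=-2, N_3=-2]  = 4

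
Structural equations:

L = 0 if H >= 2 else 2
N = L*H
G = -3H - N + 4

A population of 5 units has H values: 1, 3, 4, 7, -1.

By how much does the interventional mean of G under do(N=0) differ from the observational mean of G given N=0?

The intervention sets N=0 in all 5 units regardless of H. Recomputing G per unit gives 1, -5, -8, -17, 7; average -4.4.
Conditioning on N=0 selects the 3 unit(s) with H ∈ {3, 4, 7}. Their G values: -5, -8, -17. Mean = -10.
Difference = -4.4 − (-10) = 5.6.

5.6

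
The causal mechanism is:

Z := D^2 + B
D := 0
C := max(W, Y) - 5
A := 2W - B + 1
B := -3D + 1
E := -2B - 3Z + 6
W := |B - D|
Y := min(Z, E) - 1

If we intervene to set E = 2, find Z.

1

The intervention breaks the incoming arrows to E: E := -2B - 3Z + 6 no longer applies, and E = 2.
Since Z is not a descendant of the intervened variable, it is unaffected.
B = -3D + 1  [with D=0]  = 1
Z = D^2 + B  [with D=0, B=1]  = 1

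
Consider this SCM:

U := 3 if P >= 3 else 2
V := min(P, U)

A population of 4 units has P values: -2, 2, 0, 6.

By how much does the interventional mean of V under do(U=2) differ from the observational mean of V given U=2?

0.5

Every unit gets U=2 under the intervention. V values become -2, 2, 0, 2; E[V|do(U=2)] = 0.5.
Observing U=2 restricts to units where U's equation naturally yields 2: P ∈ {-2, 2, 0}. In that subpopulation V = -2, 2, 0, mean 0.
Difference = 0.5 − 0 = 0.5.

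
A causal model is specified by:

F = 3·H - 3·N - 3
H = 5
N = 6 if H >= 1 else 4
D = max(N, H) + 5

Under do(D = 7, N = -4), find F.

The joint intervention fixes D = 7, N = -4, removing each variable's own equation.
F = 3·H - 3·N - 3  [with H=5, N=-4]  = 24

24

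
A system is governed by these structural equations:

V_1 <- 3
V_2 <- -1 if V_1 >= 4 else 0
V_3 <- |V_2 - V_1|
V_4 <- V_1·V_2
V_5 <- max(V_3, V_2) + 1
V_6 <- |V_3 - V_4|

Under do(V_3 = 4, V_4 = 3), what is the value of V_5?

Setting V_3 = 4, V_4 = 3 by intervention discards those variables' equations.
V_2 = -1 if V_1 >= 4 else 0  [with V_1=3]  = 0
V_5 = max(V_3, V_2) + 1  [with V_3=4, V_2=0]  = 5

5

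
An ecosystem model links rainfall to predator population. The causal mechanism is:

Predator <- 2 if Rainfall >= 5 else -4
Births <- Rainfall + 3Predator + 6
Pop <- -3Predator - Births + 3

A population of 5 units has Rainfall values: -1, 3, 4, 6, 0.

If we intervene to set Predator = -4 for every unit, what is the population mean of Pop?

The intervention sets Predator=-4 in all 5 units regardless of Rainfall. Recomputing Pop per unit gives 22, 18, 17, 15, 21; average 18.6.

18.6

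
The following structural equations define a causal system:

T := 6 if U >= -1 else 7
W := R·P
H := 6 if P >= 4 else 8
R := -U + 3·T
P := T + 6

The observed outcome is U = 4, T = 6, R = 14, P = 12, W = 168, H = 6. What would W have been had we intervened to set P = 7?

Intervening sets P = 7 and removes its equation (P := T + 6).
T = 6 if U >= -1 else 7  [with U=4]  = 6
R = -U + 3·T  [with U=4, T=6]  = 14
W = R·P  [with R=14, P=7]  = 98

98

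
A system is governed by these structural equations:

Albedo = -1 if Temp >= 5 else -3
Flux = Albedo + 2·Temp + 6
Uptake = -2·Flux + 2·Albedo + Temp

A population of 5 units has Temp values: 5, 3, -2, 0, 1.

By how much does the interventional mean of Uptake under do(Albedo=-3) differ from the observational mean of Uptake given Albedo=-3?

Under do(Albedo=-3), Albedo's equation is replaced by Albedo=-3 for every unit. Per-unit Uptake: -27, -21, -6, -12, -15. Mean = -16.2.
Conditioning on Albedo=-3 selects the 4 unit(s) with Temp ∈ {3, -2, 0, 1}. Their Uptake values: -21, -6, -12, -15. Mean = -13.5.
Difference = -16.2 − (-13.5) = -2.7.

-2.7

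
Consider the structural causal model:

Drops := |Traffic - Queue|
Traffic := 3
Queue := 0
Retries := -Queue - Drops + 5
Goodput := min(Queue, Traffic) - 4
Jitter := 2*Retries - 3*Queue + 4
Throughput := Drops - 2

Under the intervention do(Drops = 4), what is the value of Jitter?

do(Drops=4) replaces the equation Drops := |Traffic - Queue| with the constant Drops = 4.
Retries = -Queue - Drops + 5  [with Queue=0, Drops=4]  = 1
Jitter = 2*Retries - 3*Queue + 4  [with Retries=1, Queue=0]  = 6

6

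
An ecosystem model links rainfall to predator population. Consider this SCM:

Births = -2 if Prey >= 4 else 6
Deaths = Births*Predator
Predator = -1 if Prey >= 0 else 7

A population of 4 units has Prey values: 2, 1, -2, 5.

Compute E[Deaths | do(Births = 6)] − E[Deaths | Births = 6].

Under do(Births=6), Births's equation is replaced by Births=6 for every unit. Per-unit Deaths: -6, -6, 42, -6. Mean = 6.
Observing Births=6 restricts to units where Births's equation naturally yields 6: Prey ∈ {2, 1, -2}. In that subpopulation Deaths = -6, -6, 42, mean 10.
Difference = 6 − 10 = -4.

-4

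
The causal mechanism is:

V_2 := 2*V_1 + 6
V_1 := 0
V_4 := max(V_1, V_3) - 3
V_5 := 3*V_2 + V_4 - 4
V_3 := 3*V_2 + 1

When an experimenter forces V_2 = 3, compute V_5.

12

do(V_2=3) replaces the equation V_2 := 2*V_1 + 6 with the constant V_2 = 3.
V_3 = 3*V_2 + 1  [with V_2=3]  = 10
V_4 = max(V_1, V_3) - 3  [with V_1=0, V_3=10]  = 7
V_5 = 3*V_2 + V_4 - 4  [with V_2=3, V_4=7]  = 12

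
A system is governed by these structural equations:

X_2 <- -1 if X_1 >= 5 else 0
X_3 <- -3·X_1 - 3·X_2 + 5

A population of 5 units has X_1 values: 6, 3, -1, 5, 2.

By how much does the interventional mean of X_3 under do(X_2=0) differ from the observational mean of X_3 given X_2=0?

Every unit gets X_2=0 under the intervention. X_3 values become -13, -4, 8, -10, -1; E[X_3|do(X_2=0)] = -4.
Conditioning on X_2=0 selects the 3 unit(s) with X_1 ∈ {3, -1, 2}. Their X_3 values: -4, 8, -1. Mean = 1.
Difference = -4 − 1 = -5.

-5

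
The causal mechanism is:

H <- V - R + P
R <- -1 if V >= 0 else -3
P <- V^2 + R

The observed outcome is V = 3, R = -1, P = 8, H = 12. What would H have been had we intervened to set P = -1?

The intervention breaks the incoming arrows to P: P <- V^2 + R no longer applies, and P = -1.
R = -1 if V >= 0 else -3  [with V=3]  = -1
H = V - R + P  [with V=3, R=-1, P=-1]  = 3

3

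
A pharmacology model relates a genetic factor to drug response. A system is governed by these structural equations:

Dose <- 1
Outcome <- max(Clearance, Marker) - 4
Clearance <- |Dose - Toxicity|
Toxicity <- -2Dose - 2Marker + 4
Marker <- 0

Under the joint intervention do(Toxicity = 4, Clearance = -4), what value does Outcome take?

-4

Setting Toxicity = 4, Clearance = -4 by intervention discards those variables' equations.
Outcome = max(Clearance, Marker) - 4  [with Clearance=-4, Marker=0]  = -4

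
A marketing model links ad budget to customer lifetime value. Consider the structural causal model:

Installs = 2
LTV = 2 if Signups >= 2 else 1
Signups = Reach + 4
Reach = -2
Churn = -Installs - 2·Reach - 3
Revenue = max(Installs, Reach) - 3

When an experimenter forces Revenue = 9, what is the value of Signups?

do(Revenue=9) replaces the equation Revenue = max(Installs, Reach) - 3 with the constant Revenue = 9.
Signups is not downstream of the intervention, so its value is determined by the original equations.
Signups = Reach + 4  [with Reach=-2]  = 2

2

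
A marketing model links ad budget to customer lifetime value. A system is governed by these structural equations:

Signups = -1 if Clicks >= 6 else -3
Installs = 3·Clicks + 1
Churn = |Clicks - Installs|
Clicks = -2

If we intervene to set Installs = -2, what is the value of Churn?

0

Under do(Installs=-2), the mechanism Installs = 3·Clicks + 1 is discarded; Installs is fixed at -2.
Churn = |Clicks - Installs|  [with Clicks=-2, Installs=-2]  = 0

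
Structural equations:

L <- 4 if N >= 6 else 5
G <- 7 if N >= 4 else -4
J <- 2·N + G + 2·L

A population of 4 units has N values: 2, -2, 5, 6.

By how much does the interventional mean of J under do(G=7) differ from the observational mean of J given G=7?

-5

The intervention sets G=7 in all 4 units regardless of N. Recomputing J per unit gives 21, 13, 27, 27; average 22.
E[J|G=7] averages over only the 2 units with G=7 (N = 5, 6): J = 27, 27, mean 27.
Difference = 22 − 27 = -5.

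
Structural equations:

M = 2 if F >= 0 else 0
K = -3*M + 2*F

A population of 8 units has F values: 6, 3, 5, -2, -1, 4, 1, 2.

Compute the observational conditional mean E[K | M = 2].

1

Conditioning on M=2 selects the 6 unit(s) with F ∈ {6, 3, 5, 4, 1, 2}. Their K values: 6, 0, 4, 2, -4, -2. Mean = 1.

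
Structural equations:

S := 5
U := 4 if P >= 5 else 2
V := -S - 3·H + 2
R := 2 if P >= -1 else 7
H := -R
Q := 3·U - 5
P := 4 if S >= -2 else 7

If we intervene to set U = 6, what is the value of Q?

Intervening sets U = 6 and removes its equation (U := 4 if P >= 5 else 2).
Q = 3·U - 5  [with U=6]  = 13

13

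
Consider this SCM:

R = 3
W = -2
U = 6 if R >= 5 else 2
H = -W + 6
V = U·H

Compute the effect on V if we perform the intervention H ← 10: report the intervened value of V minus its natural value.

4

Intervening sets H = 10 and removes its equation (H = -W + 6).
U = 6 if R >= 5 else 2  [with R=3]  = 2
V = U·H  [with U=2, H=10]  = 20
Without intervention: U = 6 if R >= 5 else 2  [with R=3]  = 2; H = -W + 6  [with W=-2]  = 8; V = U·H  [with U=2, H=8]  = 16.
Change = 20 − 16 = 4.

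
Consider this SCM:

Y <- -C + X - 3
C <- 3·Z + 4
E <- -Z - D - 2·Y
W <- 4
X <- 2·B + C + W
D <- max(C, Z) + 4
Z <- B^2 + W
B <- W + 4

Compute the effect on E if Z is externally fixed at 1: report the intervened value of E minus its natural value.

268

The intervention breaks the incoming arrows to Z: Z <- B^2 + W no longer applies, and Z = 1.
B = W + 4  [with W=4]  = 8
C = 3·Z + 4  [with Z=1]  = 7
X = 2·B + C + W  [with B=8, C=7, W=4]  = 27
D = max(C, Z) + 4  [with C=7, Z=1]  = 11
Y = -C + X - 3  [with C=7, X=27]  = 17
E = -Z - D - 2·Y  [with Z=1, D=11, Y=17]  = -46
Without intervention: B = W + 4  [with W=4]  = 8; Z = B^2 + W  [with B=8, W=4]  = 68; C = 3·Z + 4  [with Z=68]  = 208; X = 2·B + C + W  [with B=8, C=208, W=4]  = 228; D = max(C, Z) + 4  [with C=208, Z=68]  = 212; Y = -C + X - 3  [with C=208, X=228]  = 17; E = -Z - D - 2·Y  [with Z=68, D=212, Y=17]  = -314.
Change = -46 − (-314) = 268.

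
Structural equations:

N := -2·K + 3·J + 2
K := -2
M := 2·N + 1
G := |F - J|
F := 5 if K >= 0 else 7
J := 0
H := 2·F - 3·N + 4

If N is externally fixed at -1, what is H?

The intervention breaks the incoming arrows to N: N := -2·K + 3·J + 2 no longer applies, and N = -1.
F = 5 if K >= 0 else 7  [with K=-2]  = 7
H = 2·F - 3·N + 4  [with F=7, N=-1]  = 21

21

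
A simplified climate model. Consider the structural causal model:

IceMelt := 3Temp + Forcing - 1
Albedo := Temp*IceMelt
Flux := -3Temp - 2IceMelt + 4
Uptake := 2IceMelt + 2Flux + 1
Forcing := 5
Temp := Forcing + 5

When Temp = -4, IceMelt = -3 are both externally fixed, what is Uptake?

39

Under do(Temp = -4, IceMelt = -3), each intervened variable's structural equation is replaced by its fixed value.
Flux = -3Temp - 2IceMelt + 4  [with Temp=-4, IceMelt=-3]  = 22
Uptake = 2IceMelt + 2Flux + 1  [with IceMelt=-3, Flux=22]  = 39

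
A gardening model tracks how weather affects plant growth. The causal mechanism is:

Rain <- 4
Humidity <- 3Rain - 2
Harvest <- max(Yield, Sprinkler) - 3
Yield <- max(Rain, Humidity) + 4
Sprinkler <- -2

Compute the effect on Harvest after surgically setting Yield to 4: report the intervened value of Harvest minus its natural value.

-10

Intervening sets Yield = 4 and removes its equation (Yield <- max(Rain, Humidity) + 4).
Harvest = max(Yield, Sprinkler) - 3  [with Yield=4, Sprinkler=-2]  = 1
Without intervention: Humidity = 3Rain - 2  [with Rain=4]  = 10; Yield = max(Rain, Humidity) + 4  [with Rain=4, Humidity=10]  = 14; Harvest = max(Yield, Sprinkler) - 3  [with Yield=14, Sprinkler=-2]  = 11.
Change = 1 − 11 = -10.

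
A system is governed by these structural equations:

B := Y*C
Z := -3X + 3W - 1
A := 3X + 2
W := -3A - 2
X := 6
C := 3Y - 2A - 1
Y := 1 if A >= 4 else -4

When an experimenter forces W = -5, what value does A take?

20

The intervention breaks the incoming arrows to W: W := -3A - 2 no longer applies, and W = -5.
Since A is not a descendant of the intervened variable, it is unaffected.
A = 3X + 2  [with X=6]  = 20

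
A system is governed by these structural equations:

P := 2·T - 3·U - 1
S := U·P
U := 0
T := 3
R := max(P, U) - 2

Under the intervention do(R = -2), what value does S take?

Intervening sets R = -2 and removes its equation (R := max(P, U) - 2).
No directed path runs from R to S, so S keeps its natural value.
P = 2·T - 3·U - 1  [with T=3, U=0]  = 5
S = U·P  [with U=0, P=5]  = 0

0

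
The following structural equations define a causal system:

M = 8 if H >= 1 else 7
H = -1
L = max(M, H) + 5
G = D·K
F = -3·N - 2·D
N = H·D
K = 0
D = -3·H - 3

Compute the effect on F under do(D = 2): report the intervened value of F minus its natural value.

2

The intervention breaks the incoming arrows to D: D = -3·H - 3 no longer applies, and D = 2.
N = H·D  [with H=-1, D=2]  = -2
F = -3·N - 2·D  [with N=-2, D=2]  = 2
Without intervention: D = -3·H - 3  [with H=-1]  = 0; N = H·D  [with H=-1, D=0]  = 0; F = -3·N - 2·D  [with N=0, D=0]  = 0.
Change = 2 − 0 = 2.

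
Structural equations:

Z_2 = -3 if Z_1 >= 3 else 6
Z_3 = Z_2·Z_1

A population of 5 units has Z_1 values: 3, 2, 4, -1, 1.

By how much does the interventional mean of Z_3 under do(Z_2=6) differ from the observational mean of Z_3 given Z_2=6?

Under do(Z_2=6), Z_2's equation is replaced by Z_2=6 for every unit. Per-unit Z_3: 18, 12, 24, -6, 6. Mean = 10.8.
Observing Z_2=6 restricts to units where Z_2's equation naturally yields 6: Z_1 ∈ {2, -1, 1}. In that subpopulation Z_3 = 12, -6, 6, mean 4.
Difference = 10.8 − 4 = 6.8.

6.8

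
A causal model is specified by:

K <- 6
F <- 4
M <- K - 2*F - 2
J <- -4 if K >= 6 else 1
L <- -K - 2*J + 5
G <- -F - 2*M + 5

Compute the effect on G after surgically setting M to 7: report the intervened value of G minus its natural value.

-22

The intervention breaks the incoming arrows to M: M <- K - 2*F - 2 no longer applies, and M = 7.
G = -F - 2*M + 5  [with F=4, M=7]  = -13
Without intervention: M = K - 2*F - 2  [with K=6, F=4]  = -4; G = -F - 2*M + 5  [with F=4, M=-4]  = 9.
Change = -13 − 9 = -22.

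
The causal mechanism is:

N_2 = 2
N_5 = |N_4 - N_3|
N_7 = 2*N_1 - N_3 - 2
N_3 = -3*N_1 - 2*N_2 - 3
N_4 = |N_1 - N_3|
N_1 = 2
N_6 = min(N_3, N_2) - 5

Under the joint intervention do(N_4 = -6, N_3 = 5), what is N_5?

The joint intervention fixes N_4 = -6, N_3 = 5, removing each variable's own equation.
N_5 = |N_4 - N_3|  [with N_4=-6, N_3=5]  = 11

11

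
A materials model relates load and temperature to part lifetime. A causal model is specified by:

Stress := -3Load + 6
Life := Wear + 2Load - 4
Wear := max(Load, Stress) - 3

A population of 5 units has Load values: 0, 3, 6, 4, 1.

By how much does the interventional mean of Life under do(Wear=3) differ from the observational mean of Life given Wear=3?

Under do(Wear=3), Wear's equation is replaced by Wear=3 for every unit. Per-unit Life: -1, 5, 11, 7, 1. Mean = 4.6.
E[Life|Wear=3] averages over only the 2 units with Wear=3 (Load = 0, 6): Life = -1, 11, mean 5.
Difference = 4.6 − 5 = -0.4.

-0.4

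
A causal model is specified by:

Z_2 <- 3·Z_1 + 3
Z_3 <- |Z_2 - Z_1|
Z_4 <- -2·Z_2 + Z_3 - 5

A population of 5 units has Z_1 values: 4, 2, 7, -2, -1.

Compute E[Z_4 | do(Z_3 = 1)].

Every unit gets Z_3=1 under the intervention. Z_4 values become -34, -22, -52, 2, -4; E[Z_4|do(Z_3=1)] = -22.

-22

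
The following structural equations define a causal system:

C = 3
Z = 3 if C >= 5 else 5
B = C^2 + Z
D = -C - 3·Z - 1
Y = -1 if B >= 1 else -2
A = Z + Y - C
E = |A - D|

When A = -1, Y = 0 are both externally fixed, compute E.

18

Setting A = -1, Y = 0 by intervention discards those variables' equations.
Z = 3 if C >= 5 else 5  [with C=3]  = 5
D = -C - 3·Z - 1  [with C=3, Z=5]  = -19
E = |A - D|  [with A=-1, D=-19]  = 18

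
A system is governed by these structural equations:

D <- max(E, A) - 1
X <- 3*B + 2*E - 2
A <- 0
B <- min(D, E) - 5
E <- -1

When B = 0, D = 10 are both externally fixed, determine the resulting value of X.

The joint intervention fixes B = 0, D = 10, removing each variable's own equation.
X = 3*B + 2*E - 2  [with B=0, E=-1]  = -4

-4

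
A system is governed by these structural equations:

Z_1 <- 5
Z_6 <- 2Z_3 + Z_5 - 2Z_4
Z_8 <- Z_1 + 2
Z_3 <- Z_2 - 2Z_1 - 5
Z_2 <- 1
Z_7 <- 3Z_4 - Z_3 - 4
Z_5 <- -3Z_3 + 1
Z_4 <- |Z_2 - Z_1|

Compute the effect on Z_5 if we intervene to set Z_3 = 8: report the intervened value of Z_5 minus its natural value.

-66

do(Z_3=8) replaces the equation Z_3 <- Z_2 - 2Z_1 - 5 with the constant Z_3 = 8.
Z_5 = -3Z_3 + 1  [with Z_3=8]  = -23
Without intervention: Z_3 = Z_2 - 2Z_1 - 5  [with Z_2=1, Z_1=5]  = -14; Z_5 = -3Z_3 + 1  [with Z_3=-14]  = 43.
Change = -23 − 43 = -66.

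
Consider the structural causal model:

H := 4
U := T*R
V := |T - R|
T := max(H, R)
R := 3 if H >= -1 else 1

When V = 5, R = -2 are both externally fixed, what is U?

Setting V = 5, R = -2 by intervention discards those variables' equations.
T = max(H, R)  [with H=4, R=-2]  = 4
U = T*R  [with T=4, R=-2]  = -8

-8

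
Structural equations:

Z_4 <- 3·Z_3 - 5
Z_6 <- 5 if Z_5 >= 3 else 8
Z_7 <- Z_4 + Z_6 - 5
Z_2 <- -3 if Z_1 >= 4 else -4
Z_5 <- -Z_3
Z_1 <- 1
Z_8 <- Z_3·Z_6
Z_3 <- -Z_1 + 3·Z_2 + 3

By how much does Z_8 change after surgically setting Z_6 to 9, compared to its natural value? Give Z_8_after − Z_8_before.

-40

Intervening sets Z_6 = 9 and removes its equation (Z_6 <- 5 if Z_5 >= 3 else 8).
Z_2 = -3 if Z_1 >= 4 else -4  [with Z_1=1]  = -4
Z_3 = -Z_1 + 3·Z_2 + 3  [with Z_1=1, Z_2=-4]  = -10
Z_8 = Z_3·Z_6  [with Z_3=-10, Z_6=9]  = -90
Without intervention: Z_2 = -3 if Z_1 >= 4 else -4  [with Z_1=1]  = -4; Z_3 = -Z_1 + 3·Z_2 + 3  [with Z_1=1, Z_2=-4]  = -10; Z_5 = -Z_3  [with Z_3=-10]  = 10; Z_6 = 5 if Z_5 >= 3 else 8  [with Z_5=10]  = 5; Z_8 = Z_3·Z_6  [with Z_3=-10, Z_6=5]  = -50.
Change = -90 − (-50) = -40.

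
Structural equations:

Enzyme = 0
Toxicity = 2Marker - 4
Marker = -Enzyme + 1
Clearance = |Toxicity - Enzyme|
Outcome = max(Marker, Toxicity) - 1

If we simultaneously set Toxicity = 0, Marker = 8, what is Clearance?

0

The joint intervention fixes Toxicity = 0, Marker = 8, removing each variable's own equation.
Clearance = |Toxicity - Enzyme|  [with Toxicity=0, Enzyme=0]  = 0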